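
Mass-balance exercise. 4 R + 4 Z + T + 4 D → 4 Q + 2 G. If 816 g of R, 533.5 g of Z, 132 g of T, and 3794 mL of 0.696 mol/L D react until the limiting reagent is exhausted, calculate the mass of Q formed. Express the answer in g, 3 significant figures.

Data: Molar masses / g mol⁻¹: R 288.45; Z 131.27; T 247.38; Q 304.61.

650 g

n(R) = 816.0 / 288.45 = 2.829 mol
n(Z) = 533.5 / 131.27 = 4.064 mol
n(T) = 132.0 / 247.38 = 0.5336 mol
n(D) = 0.696 × 3794/1000 = 2.641 mol
n/ν → R: 0.7073, Z: 1.016, T: 0.5336, D: 0.6603; T is limiting.
n(Q) = (4/1) × 0.5336 = 2.134 mol
mass = 2.134 × 304.61 = 650.0 g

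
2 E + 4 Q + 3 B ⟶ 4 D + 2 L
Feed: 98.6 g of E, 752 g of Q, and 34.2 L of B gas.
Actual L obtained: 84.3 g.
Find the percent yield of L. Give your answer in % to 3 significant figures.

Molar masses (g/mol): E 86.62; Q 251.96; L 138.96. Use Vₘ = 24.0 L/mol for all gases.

n(E) = 98.60 / 86.62 = 1.138 mol
n(Q) = 752.0 / 251.96 = 2.985 mol
n(B) = 34.20 / 24.0 = 1.425 mol
n/ν → E: 0.5690, Q: 0.7463, B: 0.4750; B is limiting.
theoretical n(L) = (2/3) × 1.425 = 0.9500 mol → 132.0 g
% yield = 84.3 / 132.0 × 100 = 63.86 %

63.9 %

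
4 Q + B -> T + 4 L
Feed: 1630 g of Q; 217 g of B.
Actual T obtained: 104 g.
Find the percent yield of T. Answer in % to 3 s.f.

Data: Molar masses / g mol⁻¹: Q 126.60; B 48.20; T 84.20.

n(Q) = 1630 / 126.60 = 12.88 mol
n(B) = 217.0 / 48.20 = 4.502 mol
n/ν → Q: 3.220, B: 4.502; Q is limiting.
theoretical n(T) = (1/4) × 12.88 = 3.220 mol → 271.1 g
% yield = 104 / 271.1 × 100 = 38.36 %

38.4 %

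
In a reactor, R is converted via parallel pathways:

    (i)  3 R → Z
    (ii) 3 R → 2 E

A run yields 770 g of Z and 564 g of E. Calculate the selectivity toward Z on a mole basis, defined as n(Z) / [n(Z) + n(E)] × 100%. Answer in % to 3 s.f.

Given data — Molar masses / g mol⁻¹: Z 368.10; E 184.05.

40.6 %

n(Z) = 770 / 368.10 = 2.092 mol
n(E) = 564 / 184.05 = 3.064 mol
selectivity = 2.092/(2.092+3.064) × 100 = 40.57 %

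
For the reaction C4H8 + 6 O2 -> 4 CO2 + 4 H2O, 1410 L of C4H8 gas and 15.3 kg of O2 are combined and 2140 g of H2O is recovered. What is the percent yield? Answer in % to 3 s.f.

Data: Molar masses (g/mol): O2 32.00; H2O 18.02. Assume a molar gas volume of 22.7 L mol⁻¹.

n(C4H8) = 1410 / 22.7 = 62.11 mol
n(O2) = 15.30×1000 / 32.00 = 478.1 mol
n/ν for C4H8 = 62.11/1 = 62.11
n/ν for O2 = 478.1/6 = 79.68
Smallest n/ν is C4H8 → limiting reagent.
theoretical n(H2O) = (4/1) × 62.11 = 248.4 mol → 4476 g
% yield = 2140 / 4476 × 100 = 47.81 %

47.8 %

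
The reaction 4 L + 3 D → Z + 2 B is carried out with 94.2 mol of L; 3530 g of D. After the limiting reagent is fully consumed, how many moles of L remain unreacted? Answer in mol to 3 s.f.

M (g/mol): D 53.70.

n(L) = 94.20 mol
n(D) = 3530 / 53.70 = 65.74 mol
n/ν → L: 23.55, D: 21.91; D is limiting.
L consumed = (4/3) × 65.74 = 87.65 mol
L remaining = 94.20 − 87.65 = 6.550 mol

6.55 mol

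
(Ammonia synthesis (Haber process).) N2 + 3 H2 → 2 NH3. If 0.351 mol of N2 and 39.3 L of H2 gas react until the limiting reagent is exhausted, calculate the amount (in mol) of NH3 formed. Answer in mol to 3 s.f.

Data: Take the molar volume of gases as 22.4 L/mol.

0.702 mol

n(N2) = 0.3510 mol
n(H2) = 39.30 / 22.4 = 1.754 mol
n/ν for N2 = 0.3510/1 = 0.3510
n/ν for H2 = 1.754/3 = 0.5847
Smallest n/ν is N2 → limiting reagent.
n(NH3) = (2/1) × 0.3510 = 0.7020 mol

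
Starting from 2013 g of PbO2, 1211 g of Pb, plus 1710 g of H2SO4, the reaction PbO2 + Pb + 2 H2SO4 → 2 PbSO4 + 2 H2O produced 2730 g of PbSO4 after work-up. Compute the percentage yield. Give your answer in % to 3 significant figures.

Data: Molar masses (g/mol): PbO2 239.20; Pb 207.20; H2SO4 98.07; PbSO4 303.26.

77.0 %

n(PbO2) = 2013 / 239.20 = 8.416 mol
n(Pb) = 1211 / 207.20 = 5.845 mol
n(H2SO4) = 1710 / 98.07 = 17.44 mol
n/ν → PbO2: 8.416, Pb: 5.845, H2SO4: 8.720; Pb is limiting.
theoretical n(PbSO4) = (2/1) × 5.845 = 11.69 mol → 3545 g
% yield = 2730 / 3545 × 100 = 77.01 %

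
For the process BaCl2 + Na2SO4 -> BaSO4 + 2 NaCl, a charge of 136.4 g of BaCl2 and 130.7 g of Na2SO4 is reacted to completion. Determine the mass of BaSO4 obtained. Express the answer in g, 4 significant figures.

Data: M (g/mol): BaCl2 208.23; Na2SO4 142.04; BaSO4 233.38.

152.9 g

n(BaCl2) = 136.4 / 208.23 = 0.6550 mol
n(Na2SO4) = 130.7 / 142.04 = 0.9202 mol
n/ν for BaCl2 = 0.6550/1 = 0.6550
n/ν for Na2SO4 = 0.9202/1 = 0.9202
Smallest n/ν is BaCl2 → limiting reagent.
n(BaSO4) = (1/1) × 0.6550 = 0.6550 mol
mass = 0.6550 × 233.38 = 152.9 g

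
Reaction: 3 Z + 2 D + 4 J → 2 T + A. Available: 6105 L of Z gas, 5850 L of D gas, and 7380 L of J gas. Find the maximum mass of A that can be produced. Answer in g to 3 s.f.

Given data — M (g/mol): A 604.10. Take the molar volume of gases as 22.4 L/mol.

49800 g

n(Z) = 6105 / 22.4 = 272.5 mol
n(D) = 5850 / 22.4 = 261.2 mol
n(J) = 7380 / 22.4 = 329.5 mol
n/ν for Z = 272.5/3 = 90.83
n/ν for D = 261.2/2 = 130.6
n/ν for J = 329.5/4 = 82.38
Smallest n/ν is J → limiting reagent.
n(A) = (1/4) × 329.5 = 82.38 mol
mass = 82.38 × 604.10 = 49770 g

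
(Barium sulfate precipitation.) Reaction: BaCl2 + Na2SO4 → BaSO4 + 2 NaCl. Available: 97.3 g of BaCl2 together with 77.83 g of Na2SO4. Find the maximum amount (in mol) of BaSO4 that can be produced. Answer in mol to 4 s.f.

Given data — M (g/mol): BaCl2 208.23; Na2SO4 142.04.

0.4673 mol

n(BaCl2) = 97.30 / 208.23 = 0.4673 mol
n(Na2SO4) = 77.83 / 142.04 = 0.5479 mol
n/ν → BaCl2: 0.4673, Na2SO4: 0.5479; BaCl2 is limiting.
n(BaSO4) = (1/1) × 0.4673 = 0.4673 mol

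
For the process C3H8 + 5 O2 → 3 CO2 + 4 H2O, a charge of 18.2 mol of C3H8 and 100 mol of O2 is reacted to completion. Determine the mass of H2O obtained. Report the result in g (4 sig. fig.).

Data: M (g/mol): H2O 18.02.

n(C3H8) = 18.20 mol
n(O2) = 100.0 mol
n/ν for C3H8 = 18.20/1 = 18.20
n/ν for O2 = 100.0/5 = 20.00
Smallest n/ν is C3H8 → limiting reagent.
n(H2O) = (4/1) × 18.20 = 72.80 mol
mass = 72.80 × 18.02 = 1312 g

1312 g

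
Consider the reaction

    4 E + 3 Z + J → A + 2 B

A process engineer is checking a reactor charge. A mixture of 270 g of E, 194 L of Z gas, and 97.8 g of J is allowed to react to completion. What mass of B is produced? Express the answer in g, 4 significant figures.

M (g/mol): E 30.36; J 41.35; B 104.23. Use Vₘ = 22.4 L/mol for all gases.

n(E) = 270.0 / 30.36 = 8.893 mol
n(Z) = 194.0 / 22.4 = 8.661 mol
n(J) = 97.80 / 41.35 = 2.365 mol
n/ν → E: 2.223, Z: 2.887, J: 2.365; E is limiting.
n(B) = (2/4) × 8.893 = 4.447 mol
mass = 4.447 × 104.23 = 463.5 g

463.5 g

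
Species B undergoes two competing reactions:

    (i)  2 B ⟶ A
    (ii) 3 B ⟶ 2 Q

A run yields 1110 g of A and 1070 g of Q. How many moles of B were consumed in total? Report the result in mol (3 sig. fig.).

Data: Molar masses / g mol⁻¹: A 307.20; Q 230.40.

14.2 mol

n(A) = 1110 / 307.20 = 3.613 mol
n(Q) = 1070 / 230.40 = 4.644 mol
n(B) via (i) = (2/1)×3.613 = 7.226 mol
n(B) via (ii) = (3/2)×4.644 = 6.966 mol
total n(B) = 7.226 + 6.966 = 14.19 mol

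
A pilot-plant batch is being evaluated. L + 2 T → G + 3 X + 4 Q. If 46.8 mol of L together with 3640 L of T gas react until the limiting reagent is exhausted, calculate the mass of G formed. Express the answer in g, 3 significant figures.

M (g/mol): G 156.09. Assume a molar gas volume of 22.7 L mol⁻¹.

n(L) = 46.80 mol
n(T) = 3640 / 22.7 = 160.4 mol
n/ν → L: 46.80, T: 80.20; L is limiting.
n(G) = (1/1) × 46.80 = 46.80 mol
mass = 46.80 × 156.09 = 7305 g

7310 g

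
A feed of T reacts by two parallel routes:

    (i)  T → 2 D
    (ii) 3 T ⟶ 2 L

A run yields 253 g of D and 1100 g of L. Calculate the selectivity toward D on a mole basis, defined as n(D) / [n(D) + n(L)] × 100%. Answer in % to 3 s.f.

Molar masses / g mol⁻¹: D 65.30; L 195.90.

n(D) = 253 / 65.30 = 3.874 mol
n(L) = 1100 / 195.90 = 5.615 mol
selectivity = 3.874/(3.874+5.615) × 100 = 40.83 %

40.8 %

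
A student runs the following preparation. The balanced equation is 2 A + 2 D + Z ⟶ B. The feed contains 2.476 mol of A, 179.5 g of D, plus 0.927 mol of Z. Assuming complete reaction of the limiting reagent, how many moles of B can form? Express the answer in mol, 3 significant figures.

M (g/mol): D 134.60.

n(A) = 2.476 mol
n(D) = 179.5 / 134.60 = 1.334 mol
n(Z) = 0.9270 mol
n/ν for A = 2.476/2 = 1.238
n/ν for D = 1.334/2 = 0.6670
n/ν for Z = 0.9270/1 = 0.9270
Smallest n/ν is D → limiting reagent.
n(B) = (1/2) × 1.334 = 0.6670 mol

0.667 mol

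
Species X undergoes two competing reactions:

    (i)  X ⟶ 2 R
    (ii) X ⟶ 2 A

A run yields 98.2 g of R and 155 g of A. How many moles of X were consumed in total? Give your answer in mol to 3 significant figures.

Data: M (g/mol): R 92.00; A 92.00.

1.38 mol

n(R) = 98.2 / 92.00 = 1.067 mol
n(A) = 155 / 92.00 = 1.685 mol
n(X) via (i) = (1/2)×1.067 = 0.5335 mol
n(X) via (ii) = (1/2)×1.685 = 0.8425 mol
total n(X) = 0.5335 + 0.8425 = 1.376 mol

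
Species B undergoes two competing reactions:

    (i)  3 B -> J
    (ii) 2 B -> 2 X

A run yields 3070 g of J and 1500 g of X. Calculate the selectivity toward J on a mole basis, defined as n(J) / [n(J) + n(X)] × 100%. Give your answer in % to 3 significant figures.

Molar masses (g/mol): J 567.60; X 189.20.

n(J) = 3070 / 567.60 = 5.409 mol
n(X) = 1500 / 189.20 = 7.928 mol
selectivity = 5.409/(5.409+7.928) × 100 = 40.56 %

40.6 %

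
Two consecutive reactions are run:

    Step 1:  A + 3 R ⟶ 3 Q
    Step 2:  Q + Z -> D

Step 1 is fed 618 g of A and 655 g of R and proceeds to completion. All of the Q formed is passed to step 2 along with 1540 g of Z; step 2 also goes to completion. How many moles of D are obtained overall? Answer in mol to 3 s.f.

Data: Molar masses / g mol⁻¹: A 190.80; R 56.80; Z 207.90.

7.41 mol

Step 1:
n(A) = 618.0 / 190.80 = 3.239 mol
n(R) = 655.0 / 56.80 = 11.53 mol
n/ν → A: 3.239, R: 3.843; A is limiting.
n(Q) produced = (3/1) × 3.239 = 9.717 mol
Step 2:
n(Q) available = 9.717 mol
n(Z) = 1540 / 207.90 = 7.407 mol
n/ν → Q: 9.717, Z: 7.407; Z is limiting.
n(D) = (1/1) × 7.407 = 7.407 mol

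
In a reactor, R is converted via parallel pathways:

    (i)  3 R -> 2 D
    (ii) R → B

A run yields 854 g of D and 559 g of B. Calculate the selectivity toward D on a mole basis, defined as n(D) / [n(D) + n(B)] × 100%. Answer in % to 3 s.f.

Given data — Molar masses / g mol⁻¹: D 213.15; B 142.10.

n(D) = 854 / 213.15 = 4.007 mol
n(B) = 559 / 142.10 = 3.934 mol
selectivity = 4.007/(4.007+3.934) × 100 = 50.46 %

50.5 %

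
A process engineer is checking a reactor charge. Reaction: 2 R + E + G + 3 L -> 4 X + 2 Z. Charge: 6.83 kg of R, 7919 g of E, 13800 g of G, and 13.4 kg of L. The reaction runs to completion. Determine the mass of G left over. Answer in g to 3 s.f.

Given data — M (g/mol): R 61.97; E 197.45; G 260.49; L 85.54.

n(R) = 6.830×1000 / 61.97 = 110.2 mol
n(E) = 7919 / 197.45 = 40.11 mol
n(G) = 13800 / 260.49 = 52.98 mol
n(L) = 13.40×1000 / 85.54 = 156.7 mol
n/ν → R: 55.10, E: 40.11, G: 52.98, L: 52.23; E is limiting.
G consumed = (1/1) × 40.11 = 40.11 mol
G remaining = 52.98 − 40.11 = 12.87 mol
mass = 12.87 × 260.49 = 3353 g

3350 g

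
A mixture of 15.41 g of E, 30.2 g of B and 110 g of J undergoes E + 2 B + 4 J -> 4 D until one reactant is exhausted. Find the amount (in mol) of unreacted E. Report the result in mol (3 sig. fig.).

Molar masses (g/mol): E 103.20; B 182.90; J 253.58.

0.0668 mol

n(E) = 15.41 / 103.20 = 0.1493 mol
n(B) = 30.20 / 182.90 = 0.1651 mol
n(J) = 110.0 / 253.58 = 0.4338 mol
n/ν for E = 0.1493/1 = 0.1493
n/ν for B = 0.1651/2 = 0.08255
n/ν for J = 0.4338/4 = 0.1085
Smallest n/ν is B → limiting reagent.
E consumed = (1/2) × 0.1651 = 0.08255 mol
E remaining = 0.1493 − 0.08255 = 0.06675 mol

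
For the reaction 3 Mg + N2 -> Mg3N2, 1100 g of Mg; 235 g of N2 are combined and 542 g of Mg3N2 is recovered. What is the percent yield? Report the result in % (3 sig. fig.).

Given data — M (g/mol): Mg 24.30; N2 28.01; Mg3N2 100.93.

n(Mg) = 1100 / 24.30 = 45.27 mol
n(N2) = 235.0 / 28.01 = 8.390 mol
n/ν → Mg: 15.09, N2: 8.390; N2 is limiting.
theoretical n(Mg3N2) = (1/1) × 8.390 = 8.390 mol → 846.8 g
% yield = 542 / 846.8 × 100 = 64.01 %

64.0 %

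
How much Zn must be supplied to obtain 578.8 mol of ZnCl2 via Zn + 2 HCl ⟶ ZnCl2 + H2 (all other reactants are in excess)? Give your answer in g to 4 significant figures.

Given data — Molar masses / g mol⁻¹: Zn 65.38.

n(ZnCl2) = 578.8 mol
n(Zn) = (1/1) × 578.8 = 578.8 mol
mass = 578.8 × 65.38 = 37840 g

37840 g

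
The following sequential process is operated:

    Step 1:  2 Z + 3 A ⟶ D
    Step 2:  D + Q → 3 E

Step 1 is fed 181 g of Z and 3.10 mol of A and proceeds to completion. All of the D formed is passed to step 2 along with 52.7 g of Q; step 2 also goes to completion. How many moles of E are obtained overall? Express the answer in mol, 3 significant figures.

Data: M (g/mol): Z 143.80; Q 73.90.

1.89 mol

Step 1:
n(Z) = 181.0 / 143.80 = 1.259 mol
n(A) = 3.100 mol
n/ν for Z = 1.259/2 = 0.6295
n/ν for A = 3.100/3 = 1.033
Smallest n/ν is Z → limiting reagent.
n(D) produced = (1/2) × 1.259 = 0.6295 mol
Step 2:
n(D) available = 0.6295 mol
n(Q) = 52.70 / 73.90 = 0.7131 mol
n/ν for D = 0.6295/1 = 0.6295
n/ν for Q = 0.7131/1 = 0.7131
Smallest n/ν is D → limiting reagent.
n(E) = (3/1) × 0.6295 = 1.889 mol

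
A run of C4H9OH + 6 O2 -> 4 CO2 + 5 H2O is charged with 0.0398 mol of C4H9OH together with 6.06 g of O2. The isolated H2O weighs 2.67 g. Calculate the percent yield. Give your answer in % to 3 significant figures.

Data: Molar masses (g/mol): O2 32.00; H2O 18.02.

n(C4H9OH) = 0.03980 mol
n(O2) = 6.060 / 32.00 = 0.1894 mol
n/ν for C4H9OH = 0.03980/1 = 0.03980
n/ν for O2 = 0.1894/6 = 0.03157
Smallest n/ν is O2 → limiting reagent.
theoretical n(H2O) = (5/6) × 0.1894 = 0.1578 mol → 2.844 g
% yield = 2.67 / 2.844 × 100 = 93.88 %

93.9 %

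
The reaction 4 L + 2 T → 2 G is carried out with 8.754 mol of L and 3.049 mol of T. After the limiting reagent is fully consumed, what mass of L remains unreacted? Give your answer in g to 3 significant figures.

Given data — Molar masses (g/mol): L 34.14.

90.7 g

n(L) = 8.754 mol
n(T) = 3.049 mol
n/ν for L = 8.754/4 = 2.189
n/ν for T = 3.049/2 = 1.525
Smallest n/ν is T → limiting reagent.
L consumed = (4/2) × 3.049 = 6.098 mol
L remaining = 8.754 − 6.098 = 2.656 mol
mass = 2.656 × 34.14 = 90.68 g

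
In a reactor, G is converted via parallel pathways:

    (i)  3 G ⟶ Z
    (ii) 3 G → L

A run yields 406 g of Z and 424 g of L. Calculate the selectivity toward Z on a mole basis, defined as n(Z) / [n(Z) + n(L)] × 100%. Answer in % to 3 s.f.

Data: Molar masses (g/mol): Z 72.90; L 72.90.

n(Z) = 406 / 72.90 = 5.569 mol
n(L) = 424 / 72.90 = 5.816 mol
selectivity = 5.569/(5.569+5.816) × 100 = 48.92 %

48.9 %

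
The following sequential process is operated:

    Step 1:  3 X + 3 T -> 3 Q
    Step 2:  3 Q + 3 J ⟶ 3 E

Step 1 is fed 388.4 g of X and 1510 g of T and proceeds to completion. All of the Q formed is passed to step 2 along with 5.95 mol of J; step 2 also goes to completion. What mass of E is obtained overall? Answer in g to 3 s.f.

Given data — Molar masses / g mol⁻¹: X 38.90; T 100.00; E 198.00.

Step 1:
n(X) = 388.4 / 38.90 = 9.985 mol
n(T) = 1510 / 100.00 = 15.10 mol
n/ν for X = 9.985/3 = 3.328
n/ν for T = 15.10/3 = 5.033
Smallest n/ν is X → limiting reagent.
n(Q) produced = (3/3) × 9.985 = 9.985 mol
Step 2:
n(Q) available = 9.985 mol
n(J) = 5.950 mol
n/ν for Q = 9.985/3 = 3.328
n/ν for J = 5.950/3 = 1.983
Smallest n/ν is J → limiting reagent.
n(E) = (3/3) × 5.950 = 5.950 mol
mass = 5.950 × 198.00 = 1178 g

1180 g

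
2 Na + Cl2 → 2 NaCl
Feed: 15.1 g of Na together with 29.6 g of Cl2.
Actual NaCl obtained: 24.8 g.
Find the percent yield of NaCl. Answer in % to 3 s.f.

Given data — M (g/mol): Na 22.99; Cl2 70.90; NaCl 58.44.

64.6 %

n(Na) = 15.10 / 22.99 = 0.6568 mol
n(Cl2) = 29.60 / 70.90 = 0.4175 mol
n/ν for Na = 0.6568/2 = 0.3284
n/ν for Cl2 = 0.4175/1 = 0.4175
Smallest n/ν is Na → limiting reagent.
theoretical n(NaCl) = (2/2) × 0.6568 = 0.6568 mol → 38.38 g
% yield = 24.8 / 38.38 × 100 = 64.62 %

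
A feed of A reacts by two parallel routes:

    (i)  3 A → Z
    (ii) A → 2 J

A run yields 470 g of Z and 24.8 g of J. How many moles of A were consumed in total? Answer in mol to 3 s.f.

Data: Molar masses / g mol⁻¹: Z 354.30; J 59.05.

n(Z) = 470 / 354.30 = 1.327 mol
n(J) = 24.8 / 59.05 = 0.4200 mol
n(A) via (i) = (3/1)×1.327 = 3.981 mol
n(A) via (ii) = (1/2)×0.4200 = 0.2100 mol
total n(A) = 3.981 + 0.2100 = 4.191 mol

4.19 mol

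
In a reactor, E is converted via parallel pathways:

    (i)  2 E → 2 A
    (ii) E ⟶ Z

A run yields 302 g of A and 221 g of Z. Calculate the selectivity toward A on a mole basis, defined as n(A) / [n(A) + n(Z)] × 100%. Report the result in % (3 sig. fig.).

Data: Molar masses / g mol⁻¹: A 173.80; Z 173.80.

57.7 %

n(A) = 302 / 173.80 = 1.738 mol
n(Z) = 221 / 173.80 = 1.272 mol
selectivity = 1.738/(1.738+1.272) × 100 = 57.74 %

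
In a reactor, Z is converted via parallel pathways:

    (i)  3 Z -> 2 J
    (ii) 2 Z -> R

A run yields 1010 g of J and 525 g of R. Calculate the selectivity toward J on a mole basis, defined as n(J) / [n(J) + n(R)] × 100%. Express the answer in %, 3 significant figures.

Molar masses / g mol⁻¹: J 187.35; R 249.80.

72.0 %

n(J) = 1010 / 187.35 = 5.391 mol
n(R) = 525 / 249.80 = 2.102 mol
selectivity = 5.391/(5.391+2.102) × 100 = 71.95 %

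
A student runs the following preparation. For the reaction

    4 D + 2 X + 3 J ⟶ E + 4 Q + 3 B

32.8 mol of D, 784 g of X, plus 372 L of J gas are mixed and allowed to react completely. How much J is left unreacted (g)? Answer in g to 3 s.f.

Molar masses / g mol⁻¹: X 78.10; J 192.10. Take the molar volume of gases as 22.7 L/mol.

n(D) = 32.80 mol
n(X) = 784.0 / 78.10 = 10.04 mol
n(J) = 372.0 / 22.7 = 16.39 mol
n/ν for D = 32.80/4 = 8.200
n/ν for X = 10.04/2 = 5.020
n/ν for J = 16.39/3 = 5.463
Smallest n/ν is X → limiting reagent.
J consumed = (3/2) × 10.04 = 15.06 mol
J remaining = 16.39 − 15.06 = 1.330 mol
mass = 1.330 × 192.10 = 255.5 g

256 g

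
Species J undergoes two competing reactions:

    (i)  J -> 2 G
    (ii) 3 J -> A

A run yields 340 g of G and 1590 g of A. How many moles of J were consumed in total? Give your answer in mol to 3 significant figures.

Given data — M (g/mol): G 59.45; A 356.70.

16.2 mol

n(G) = 340 / 59.45 = 5.719 mol
n(A) = 1590 / 356.70 = 4.458 mol
n(J) via (i) = (1/2)×5.719 = 2.860 mol
n(J) via (ii) = (3/1)×4.458 = 13.37 mol
total n(J) = 2.860 + 13.37 = 16.23 mol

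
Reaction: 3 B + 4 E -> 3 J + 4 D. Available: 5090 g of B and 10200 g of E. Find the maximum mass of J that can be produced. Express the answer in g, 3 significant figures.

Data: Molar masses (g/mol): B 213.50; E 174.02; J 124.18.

2960 g

n(B) = 5090 / 213.50 = 23.84 mol
n(E) = 10200 / 174.02 = 58.61 mol
n/ν → B: 7.947, E: 14.65; B is limiting.
n(J) = (3/3) × 23.84 = 23.84 mol
mass = 23.84 × 124.18 = 2960 g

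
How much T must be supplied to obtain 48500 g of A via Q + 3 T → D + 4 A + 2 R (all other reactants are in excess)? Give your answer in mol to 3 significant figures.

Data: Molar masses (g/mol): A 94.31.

386 mol

n(A) = 48500 / 94.31 = 514.3 mol
n(T) = (3/4) × 514.3 = 385.7 mol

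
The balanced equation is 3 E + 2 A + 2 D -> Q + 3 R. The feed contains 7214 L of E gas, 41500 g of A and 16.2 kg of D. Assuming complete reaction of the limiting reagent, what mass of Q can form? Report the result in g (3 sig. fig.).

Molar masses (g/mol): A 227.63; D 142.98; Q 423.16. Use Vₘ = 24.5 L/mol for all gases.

24000 g

n(E) = 7214 / 24.5 = 294.4 mol
n(A) = 41500 / 227.63 = 182.3 mol
n(D) = 16.20×1000 / 142.98 = 113.3 mol
n/ν for E = 294.4/3 = 98.13
n/ν for A = 182.3/2 = 91.15
n/ν for D = 113.3/2 = 56.65
Smallest n/ν is D → limiting reagent.
n(Q) = (1/2) × 113.3 = 56.65 mol
mass = 56.65 × 423.16 = 23970 g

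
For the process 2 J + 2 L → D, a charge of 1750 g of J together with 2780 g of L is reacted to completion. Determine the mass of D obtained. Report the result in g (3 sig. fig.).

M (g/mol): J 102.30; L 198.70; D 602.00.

n(J) = 1750 / 102.30 = 17.11 mol
n(L) = 2780 / 198.70 = 13.99 mol
n/ν for J = 17.11/2 = 8.555
n/ν for L = 13.99/2 = 6.995
Smallest n/ν is L → limiting reagent.
n(D) = (1/2) × 13.99 = 6.995 mol
mass = 6.995 × 602.00 = 4211 g

4210 g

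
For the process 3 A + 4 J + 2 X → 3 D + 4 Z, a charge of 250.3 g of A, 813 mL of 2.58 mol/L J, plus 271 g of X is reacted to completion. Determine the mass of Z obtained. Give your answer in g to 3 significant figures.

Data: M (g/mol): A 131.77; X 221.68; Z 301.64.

n(A) = 250.3 / 131.77 = 1.900 mol
n(J) = 2.58 × 813.0/1000 = 2.098 mol
n(X) = 271.0 / 221.68 = 1.222 mol
n/ν for A = 1.900/3 = 0.6333
n/ν for J = 2.098/4 = 0.5245
n/ν for X = 1.222/2 = 0.6110
Smallest n/ν is J → limiting reagent.
n(Z) = (4/4) × 2.098 = 2.098 mol
mass = 2.098 × 301.64 = 632.8 g

633 g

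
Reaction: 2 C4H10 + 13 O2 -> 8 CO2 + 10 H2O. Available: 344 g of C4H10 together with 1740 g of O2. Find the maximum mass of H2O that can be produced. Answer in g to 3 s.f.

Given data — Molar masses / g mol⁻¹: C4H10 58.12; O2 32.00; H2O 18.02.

n(C4H10) = 344.0 / 58.12 = 5.919 mol
n(O2) = 1740 / 32.00 = 54.38 mol
n/ν for C4H10 = 5.919/2 = 2.960
n/ν for O2 = 54.38/13 = 4.183
Smallest n/ν is C4H10 → limiting reagent.
n(H2O) = (10/2) × 5.919 = 29.60 mol
mass = 29.60 × 18.02 = 533.4 g

533 g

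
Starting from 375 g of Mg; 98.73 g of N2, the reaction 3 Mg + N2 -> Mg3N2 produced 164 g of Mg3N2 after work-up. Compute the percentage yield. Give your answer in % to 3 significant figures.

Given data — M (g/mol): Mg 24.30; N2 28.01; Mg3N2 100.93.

n(Mg) = 375.0 / 24.30 = 15.43 mol
n(N2) = 98.73 / 28.01 = 3.525 mol
n/ν for Mg = 15.43/3 = 5.143
n/ν for N2 = 3.525/1 = 3.525
Smallest n/ν is N2 → limiting reagent.
theoretical n(Mg3N2) = (1/1) × 3.525 = 3.525 mol → 355.8 g
% yield = 164 / 355.8 × 100 = 46.09 %

46.1 %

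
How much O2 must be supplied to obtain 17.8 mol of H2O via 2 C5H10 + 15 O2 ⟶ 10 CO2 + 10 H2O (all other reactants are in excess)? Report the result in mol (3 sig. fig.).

26.7 mol

n(H2O) = 17.80 mol
n(O2) = (15/10) × 17.80 = 26.70 mol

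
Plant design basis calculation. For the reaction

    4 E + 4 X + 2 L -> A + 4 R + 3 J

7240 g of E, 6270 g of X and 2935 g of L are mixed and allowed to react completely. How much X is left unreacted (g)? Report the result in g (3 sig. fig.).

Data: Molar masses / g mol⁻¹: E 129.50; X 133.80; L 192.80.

2200 g

n(E) = 7240 / 129.50 = 55.91 mol
n(X) = 6270 / 133.80 = 46.86 mol
n(L) = 2935 / 192.80 = 15.22 mol
n/ν → E: 13.98, X: 11.72, L: 7.610; L is limiting.
X consumed = (4/2) × 15.22 = 30.44 mol
X remaining = 46.86 − 30.44 = 16.42 mol
mass = 16.42 × 133.80 = 2197 g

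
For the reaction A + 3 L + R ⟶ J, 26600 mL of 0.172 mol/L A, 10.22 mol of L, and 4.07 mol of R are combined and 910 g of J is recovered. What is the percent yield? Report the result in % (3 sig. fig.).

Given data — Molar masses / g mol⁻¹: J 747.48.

n(A) = 0.172 × 26600/1000 = 4.575 mol
n(L) = 10.22 mol
n(R) = 4.070 mol
n/ν → A: 4.575, L: 3.407, R: 4.070; L is limiting.
theoretical n(J) = (1/3) × 10.22 = 3.407 mol → 2547 g
% yield = 910 / 2547 × 100 = 35.73 %

35.7 %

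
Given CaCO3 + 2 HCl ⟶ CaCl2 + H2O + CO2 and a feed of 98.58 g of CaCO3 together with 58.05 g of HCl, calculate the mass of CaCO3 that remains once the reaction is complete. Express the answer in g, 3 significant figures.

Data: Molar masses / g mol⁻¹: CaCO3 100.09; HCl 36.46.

18.9 g

n(CaCO3) = 98.58 / 100.09 = 0.9849 mol
n(HCl) = 58.05 / 36.46 = 1.592 mol
n/ν → CaCO3: 0.9849, HCl: 0.7960; HCl is limiting.
CaCO3 consumed = (1/2) × 1.592 = 0.7960 mol
CaCO3 remaining = 0.9849 − 0.7960 = 0.1889 mol
mass = 0.1889 × 100.09 = 18.91 g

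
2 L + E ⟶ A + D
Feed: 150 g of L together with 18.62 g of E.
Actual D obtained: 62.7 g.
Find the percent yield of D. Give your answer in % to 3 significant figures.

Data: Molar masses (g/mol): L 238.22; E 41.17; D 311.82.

63.9 %

n(L) = 150.0 / 238.22 = 0.6297 mol
n(E) = 18.62 / 41.17 = 0.4523 mol
n/ν → L: 0.3149, E: 0.4523; L is limiting.
theoretical n(D) = (1/2) × 0.6297 = 0.3149 mol → 98.19 g
% yield = 62.7 / 98.19 × 100 = 63.86 %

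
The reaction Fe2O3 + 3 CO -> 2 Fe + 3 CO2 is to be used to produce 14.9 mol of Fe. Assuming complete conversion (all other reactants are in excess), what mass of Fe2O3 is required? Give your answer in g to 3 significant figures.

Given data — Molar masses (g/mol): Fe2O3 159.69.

n(Fe) = 14.90 mol
n(Fe2O3) = (1/2) × 14.90 = 7.450 mol
mass = 7.450 × 159.69 = 1190 g

1190 g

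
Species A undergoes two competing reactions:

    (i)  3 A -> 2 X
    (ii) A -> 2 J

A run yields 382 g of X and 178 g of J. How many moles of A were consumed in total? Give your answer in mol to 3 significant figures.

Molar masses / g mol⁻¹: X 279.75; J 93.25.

3.00 mol

n(X) = 382 / 279.75 = 1.366 mol
n(J) = 178 / 93.25 = 1.909 mol
n(A) via (i) = (3/2)×1.366 = 2.049 mol
n(A) via (ii) = (1/2)×1.909 = 0.9545 mol
total n(A) = 2.049 + 0.9545 = 3.004 mol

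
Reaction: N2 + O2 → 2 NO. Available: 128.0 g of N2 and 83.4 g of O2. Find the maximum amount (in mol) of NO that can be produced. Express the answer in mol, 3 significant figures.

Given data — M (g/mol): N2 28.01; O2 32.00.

5.21 mol

n(N2) = 128.0 / 28.01 = 4.570 mol
n(O2) = 83.40 / 32.00 = 2.606 mol
n/ν for N2 = 4.570/1 = 4.570
n/ν for O2 = 2.606/1 = 2.606
Smallest n/ν is O2 → limiting reagent.
n(NO) = (2/1) × 2.606 = 5.212 mol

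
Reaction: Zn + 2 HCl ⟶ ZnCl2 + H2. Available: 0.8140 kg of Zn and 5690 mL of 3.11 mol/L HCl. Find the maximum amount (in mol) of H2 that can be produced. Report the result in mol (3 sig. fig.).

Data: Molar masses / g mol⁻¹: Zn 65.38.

n(Zn) = 0.8140×1000 / 65.38 = 12.45 mol
n(HCl) = 3.11 × 5690/1000 = 17.70 mol
n/ν for Zn = 12.45/1 = 12.45
n/ν for HCl = 17.70/2 = 8.850
Smallest n/ν is HCl → limiting reagent.
n(H2) = (1/2) × 17.70 = 8.850 mol

8.85 mol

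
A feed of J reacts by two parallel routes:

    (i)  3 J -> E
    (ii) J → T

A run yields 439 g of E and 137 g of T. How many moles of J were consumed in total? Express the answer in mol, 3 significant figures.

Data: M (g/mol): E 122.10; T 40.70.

14.2 mol

n(E) = 439 / 122.10 = 3.595 mol
n(T) = 137 / 40.70 = 3.366 mol
n(J) via (i) = (3/1)×3.595 = 10.79 mol
n(J) via (ii) = (1/1)×3.366 = 3.366 mol
total n(J) = 10.79 + 3.366 = 14.16 mol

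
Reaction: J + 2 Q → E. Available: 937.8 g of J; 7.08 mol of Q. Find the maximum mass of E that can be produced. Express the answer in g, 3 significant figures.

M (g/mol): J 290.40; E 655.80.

2120 g

n(J) = 937.8 / 290.40 = 3.229 mol
n(Q) = 7.080 mol
n/ν for J = 3.229/1 = 3.229
n/ν for Q = 7.080/2 = 3.540
Smallest n/ν is J → limiting reagent.
n(E) = (1/1) × 3.229 = 3.229 mol
mass = 3.229 × 655.80 = 2118 g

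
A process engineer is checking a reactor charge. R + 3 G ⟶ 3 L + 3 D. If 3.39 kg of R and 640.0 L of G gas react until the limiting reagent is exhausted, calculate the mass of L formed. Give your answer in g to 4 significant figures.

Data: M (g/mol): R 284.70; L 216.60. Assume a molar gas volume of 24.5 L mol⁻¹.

5658 g

n(R) = 3.390×1000 / 284.70 = 11.91 mol
n(G) = 640.0 / 24.5 = 26.12 mol
n/ν for R = 11.91/1 = 11.91
n/ν for G = 26.12/3 = 8.707
Smallest n/ν is G → limiting reagent.
n(L) = (3/3) × 26.12 = 26.12 mol
mass = 26.12 × 216.60 = 5658 g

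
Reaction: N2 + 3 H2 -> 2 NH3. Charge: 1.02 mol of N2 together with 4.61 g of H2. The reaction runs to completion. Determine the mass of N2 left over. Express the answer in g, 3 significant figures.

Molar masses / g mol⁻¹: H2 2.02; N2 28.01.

n(N2) = 1.020 mol
n(H2) = 4.610 / 2.02 = 2.282 mol
n/ν → N2: 1.020, H2: 0.7607; H2 is limiting.
N2 consumed = (1/3) × 2.282 = 0.7607 mol
N2 remaining = 1.020 − 0.7607 = 0.2593 mol
mass = 0.2593 × 28.01 = 7.263 g

7.26 g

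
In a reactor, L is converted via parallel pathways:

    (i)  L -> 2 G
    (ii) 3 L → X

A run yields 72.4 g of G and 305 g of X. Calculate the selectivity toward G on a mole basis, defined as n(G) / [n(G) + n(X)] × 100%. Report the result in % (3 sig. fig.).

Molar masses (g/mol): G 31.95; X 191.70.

58.8 %

n(G) = 72.4 / 31.95 = 2.266 mol
n(X) = 305 / 191.70 = 1.591 mol
selectivity = 2.266/(2.266+1.591) × 100 = 58.75 %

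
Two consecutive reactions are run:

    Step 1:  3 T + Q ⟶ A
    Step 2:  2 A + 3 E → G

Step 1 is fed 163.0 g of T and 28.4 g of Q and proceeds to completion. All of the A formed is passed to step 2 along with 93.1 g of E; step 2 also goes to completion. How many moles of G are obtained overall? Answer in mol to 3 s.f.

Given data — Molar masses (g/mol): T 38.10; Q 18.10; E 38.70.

Step 1:
n(T) = 163.0 / 38.10 = 4.278 mol
n(Q) = 28.40 / 18.10 = 1.569 mol
n/ν for T = 4.278/3 = 1.426
n/ν for Q = 1.569/1 = 1.569
Smallest n/ν is T → limiting reagent.
n(A) produced = (1/3) × 4.278 = 1.426 mol
Step 2:
n(A) available = 1.426 mol
n(E) = 93.10 / 38.70 = 2.406 mol
n/ν for A = 1.426/2 = 0.7130
n/ν for E = 2.406/3 = 0.8020
Smallest n/ν is A → limiting reagent.
n(G) = (1/2) × 1.426 = 0.7130 mol

0.713 mol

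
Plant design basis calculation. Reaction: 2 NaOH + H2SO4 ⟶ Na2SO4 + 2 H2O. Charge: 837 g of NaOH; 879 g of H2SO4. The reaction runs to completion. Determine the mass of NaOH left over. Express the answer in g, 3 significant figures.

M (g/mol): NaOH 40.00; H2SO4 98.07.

n(NaOH) = 837.0 / 40.00 = 20.93 mol
n(H2SO4) = 879.0 / 98.07 = 8.963 mol
n/ν for NaOH = 20.93/2 = 10.47
n/ν for H2SO4 = 8.963/1 = 8.963
Smallest n/ν is H2SO4 → limiting reagent.
NaOH consumed = (2/1) × 8.963 = 17.93 mol
NaOH remaining = 20.93 − 17.93 = 3.000 mol
mass = 3.000 × 40.00 = 120.0 g

120 g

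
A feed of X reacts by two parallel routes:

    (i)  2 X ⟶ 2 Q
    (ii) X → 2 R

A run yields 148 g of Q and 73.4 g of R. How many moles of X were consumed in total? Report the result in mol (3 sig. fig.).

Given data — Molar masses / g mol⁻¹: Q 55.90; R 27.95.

n(Q) = 148 / 55.90 = 2.648 mol
n(R) = 73.4 / 27.95 = 2.626 mol
n(X) via (i) = (2/2)×2.648 = 2.648 mol
n(X) via (ii) = (1/2)×2.626 = 1.313 mol
total n(X) = 2.648 + 1.313 = 3.961 mol

3.96 mol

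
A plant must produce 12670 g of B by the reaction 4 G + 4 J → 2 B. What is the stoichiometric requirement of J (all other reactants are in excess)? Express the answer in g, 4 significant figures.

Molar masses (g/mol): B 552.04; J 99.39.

n(B) = 12670 / 552.04 = 22.95 mol
n(J) = (4/2) × 22.95 = 45.90 mol
mass = 45.90 × 99.39 = 4562 g

4562 g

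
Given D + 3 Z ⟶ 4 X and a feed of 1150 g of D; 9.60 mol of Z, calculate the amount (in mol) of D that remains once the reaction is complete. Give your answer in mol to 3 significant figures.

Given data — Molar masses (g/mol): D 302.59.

0.601 mol

n(D) = 1150 / 302.59 = 3.801 mol
n(Z) = 9.600 mol
n/ν for D = 3.801/1 = 3.801
n/ν for Z = 9.600/3 = 3.200
Smallest n/ν is Z → limiting reagent.
D consumed = (1/3) × 9.600 = 3.200 mol
D remaining = 3.801 − 3.200 = 0.6010 mol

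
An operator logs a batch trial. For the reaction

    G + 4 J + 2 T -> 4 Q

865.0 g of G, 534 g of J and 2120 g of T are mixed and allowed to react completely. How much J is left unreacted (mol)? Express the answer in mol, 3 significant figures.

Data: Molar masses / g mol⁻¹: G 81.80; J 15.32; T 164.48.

n(G) = 865.0 / 81.80 = 10.57 mol
n(J) = 534.0 / 15.32 = 34.86 mol
n(T) = 2120 / 164.48 = 12.89 mol
n/ν → G: 10.57, J: 8.715, T: 6.445; T is limiting.
J consumed = (4/2) × 12.89 = 25.78 mol
J remaining = 34.86 − 25.78 = 9.080 mol

9.08 mol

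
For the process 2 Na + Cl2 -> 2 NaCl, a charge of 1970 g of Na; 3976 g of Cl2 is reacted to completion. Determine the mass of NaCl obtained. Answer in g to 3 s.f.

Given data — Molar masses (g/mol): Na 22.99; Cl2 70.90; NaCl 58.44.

5010 g

n(Na) = 1970 / 22.99 = 85.69 mol
n(Cl2) = 3976 / 70.90 = 56.08 mol
n/ν for Na = 85.69/2 = 42.85
n/ν for Cl2 = 56.08/1 = 56.08
Smallest n/ν is Na → limiting reagent.
n(NaCl) = (2/2) × 85.69 = 85.69 mol
mass = 85.69 × 58.44 = 5008 g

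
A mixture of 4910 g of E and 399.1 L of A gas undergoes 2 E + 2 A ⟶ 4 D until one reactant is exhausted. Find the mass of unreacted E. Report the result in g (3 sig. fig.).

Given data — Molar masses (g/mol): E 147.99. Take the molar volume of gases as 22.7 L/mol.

2310 g

n(E) = 4910 / 147.99 = 33.18 mol
n(A) = 399.1 / 22.7 = 17.58 mol
n/ν for E = 33.18/2 = 16.59
n/ν for A = 17.58/2 = 8.790
Smallest n/ν is A → limiting reagent.
E consumed = (2/2) × 17.58 = 17.58 mol
E remaining = 33.18 − 17.58 = 15.60 mol
mass = 15.60 × 147.99 = 2309 g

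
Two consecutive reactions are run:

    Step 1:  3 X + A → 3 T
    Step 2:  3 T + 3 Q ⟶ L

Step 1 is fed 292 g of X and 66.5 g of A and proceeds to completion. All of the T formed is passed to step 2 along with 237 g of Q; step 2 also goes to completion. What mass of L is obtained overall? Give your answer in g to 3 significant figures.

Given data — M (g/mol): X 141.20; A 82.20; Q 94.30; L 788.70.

Step 1:
n(X) = 292.0 / 141.20 = 2.068 mol
n(A) = 66.50 / 82.20 = 0.8090 mol
n/ν for X = 2.068/3 = 0.6893
n/ν for A = 0.8090/1 = 0.8090
Smallest n/ν is X → limiting reagent.
n(T) produced = (3/3) × 2.068 = 2.068 mol
Step 2:
n(T) available = 2.068 mol
n(Q) = 237.0 / 94.30 = 2.513 mol
n/ν for T = 2.068/3 = 0.6893
n/ν for Q = 2.513/3 = 0.8377
Smallest n/ν is T → limiting reagent.
n(L) = (1/3) × 2.068 = 0.6893 mol
mass = 0.6893 × 788.70 = 543.7 g

544 g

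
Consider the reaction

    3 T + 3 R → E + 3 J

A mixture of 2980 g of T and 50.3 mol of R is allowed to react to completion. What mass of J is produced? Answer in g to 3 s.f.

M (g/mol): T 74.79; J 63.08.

n(T) = 2980 / 74.79 = 39.84 mol
n(R) = 50.30 mol
n/ν for T = 39.84/3 = 13.28
n/ν for R = 50.30/3 = 16.77
Smallest n/ν is T → limiting reagent.
n(J) = (3/3) × 39.84 = 39.84 mol
mass = 39.84 × 63.08 = 2513 g

2510 g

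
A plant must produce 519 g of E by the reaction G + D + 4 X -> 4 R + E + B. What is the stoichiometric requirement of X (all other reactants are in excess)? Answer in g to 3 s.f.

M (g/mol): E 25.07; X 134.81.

n(E) = 519 / 25.07 = 20.70 mol
n(X) = (4/1) × 20.70 = 82.80 mol
mass = 82.80 × 134.81 = 11160 g

11200 g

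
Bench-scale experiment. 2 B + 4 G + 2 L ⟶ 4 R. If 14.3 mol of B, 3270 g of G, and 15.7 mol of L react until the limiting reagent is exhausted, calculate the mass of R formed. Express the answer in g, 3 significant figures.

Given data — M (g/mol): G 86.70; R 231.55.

n(B) = 14.30 mol
n(G) = 3270 / 86.70 = 37.72 mol
n(L) = 15.70 mol
n/ν for B = 14.30/2 = 7.150
n/ν for G = 37.72/4 = 9.430
n/ν for L = 15.70/2 = 7.850
Smallest n/ν is B → limiting reagent.
n(R) = (4/2) × 14.30 = 28.60 mol
mass = 28.60 × 231.55 = 6622 g

6620 g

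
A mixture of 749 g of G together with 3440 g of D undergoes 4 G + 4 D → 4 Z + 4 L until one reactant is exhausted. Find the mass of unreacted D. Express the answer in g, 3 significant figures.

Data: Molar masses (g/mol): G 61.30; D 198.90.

1010 g

n(G) = 749.0 / 61.30 = 12.22 mol
n(D) = 3440 / 198.90 = 17.30 mol
n/ν for G = 12.22/4 = 3.055
n/ν for D = 17.30/4 = 4.325
Smallest n/ν is G → limiting reagent.
D consumed = (4/4) × 12.22 = 12.22 mol
D remaining = 17.30 − 12.22 = 5.080 mol
mass = 5.080 × 198.90 = 1010 g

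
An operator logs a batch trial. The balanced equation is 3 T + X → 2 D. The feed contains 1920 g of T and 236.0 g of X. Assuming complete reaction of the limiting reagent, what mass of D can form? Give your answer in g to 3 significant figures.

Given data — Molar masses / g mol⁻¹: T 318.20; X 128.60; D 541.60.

n(T) = 1920 / 318.20 = 6.034 mol
n(X) = 236.0 / 128.60 = 1.835 mol
n/ν for T = 6.034/3 = 2.011
n/ν for X = 1.835/1 = 1.835
Smallest n/ν is X → limiting reagent.
n(D) = (2/1) × 1.835 = 3.670 mol
mass = 3.670 × 541.60 = 1988 g

1990 g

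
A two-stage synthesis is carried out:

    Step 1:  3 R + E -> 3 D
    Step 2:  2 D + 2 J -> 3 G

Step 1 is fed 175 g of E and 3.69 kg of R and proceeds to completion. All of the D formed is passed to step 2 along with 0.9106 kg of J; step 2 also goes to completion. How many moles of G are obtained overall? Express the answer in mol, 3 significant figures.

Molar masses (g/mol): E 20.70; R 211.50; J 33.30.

Step 1:
n(E) = 175.0 / 20.70 = 8.454 mol
n(R) = 3.690×1000 / 211.50 = 17.45 mol
n/ν for E = 8.454/1 = 8.454
n/ν for R = 17.45/3 = 5.817
Smallest n/ν is R → limiting reagent.
n(D) produced = (3/3) × 17.45 = 17.45 mol
Step 2:
n(D) available = 17.45 mol
n(J) = 0.9106×1000 / 33.30 = 27.35 mol
n/ν for D = 17.45/2 = 8.725
n/ν for J = 27.35/2 = 13.68
Smallest n/ν is D → limiting reagent.
n(G) = (3/2) × 17.45 = 26.18 mol

26.2 mol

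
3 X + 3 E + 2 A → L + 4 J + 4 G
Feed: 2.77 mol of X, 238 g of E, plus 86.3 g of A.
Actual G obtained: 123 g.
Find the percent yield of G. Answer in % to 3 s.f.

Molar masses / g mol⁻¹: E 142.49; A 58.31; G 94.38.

n(X) = 2.770 mol
n(E) = 238.0 / 142.49 = 1.670 mol
n(A) = 86.30 / 58.31 = 1.480 mol
n/ν for X = 2.770/3 = 0.9233
n/ν for E = 1.670/3 = 0.5567
n/ν for A = 1.480/2 = 0.7400
Smallest n/ν is E → limiting reagent.
theoretical n(G) = (4/3) × 1.670 = 2.227 mol → 210.2 g
% yield = 123 / 210.2 × 100 = 58.52 %

58.5 %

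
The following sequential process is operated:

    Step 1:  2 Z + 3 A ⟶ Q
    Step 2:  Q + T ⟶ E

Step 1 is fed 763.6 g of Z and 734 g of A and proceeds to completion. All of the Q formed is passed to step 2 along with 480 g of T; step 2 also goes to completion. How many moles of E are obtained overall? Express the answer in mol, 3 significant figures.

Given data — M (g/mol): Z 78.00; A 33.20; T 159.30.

3.01 mol

Step 1:
n(Z) = 763.6 / 78.00 = 9.790 mol
n(A) = 734.0 / 33.20 = 22.11 mol
n/ν for Z = 9.790/2 = 4.895
n/ν for A = 22.11/3 = 7.370
Smallest n/ν is Z → limiting reagent.
n(Q) produced = (1/2) × 9.790 = 4.895 mol
Step 2:
n(Q) available = 4.895 mol
n(T) = 480.0 / 159.30 = 3.013 mol
n/ν for Q = 4.895/1 = 4.895
n/ν for T = 3.013/1 = 3.013
Smallest n/ν is T → limiting reagent.
n(E) = (1/1) × 3.013 = 3.013 mol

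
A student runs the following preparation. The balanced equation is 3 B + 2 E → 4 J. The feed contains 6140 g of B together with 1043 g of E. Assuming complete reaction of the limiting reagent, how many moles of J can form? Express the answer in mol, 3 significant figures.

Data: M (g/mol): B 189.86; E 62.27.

n(B) = 6140 / 189.86 = 32.34 mol
n(E) = 1043 / 62.27 = 16.75 mol
n/ν → B: 10.78, E: 8.375; E is limiting.
n(J) = (4/2) × 16.75 = 33.50 mol

33.5 mol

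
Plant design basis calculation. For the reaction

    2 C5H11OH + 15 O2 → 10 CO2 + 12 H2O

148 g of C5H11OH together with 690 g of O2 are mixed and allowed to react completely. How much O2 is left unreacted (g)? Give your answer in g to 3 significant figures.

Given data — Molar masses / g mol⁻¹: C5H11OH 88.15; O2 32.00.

287 g

n(C5H11OH) = 148.0 / 88.15 = 1.679 mol
n(O2) = 690.0 / 32.00 = 21.56 mol
n/ν for C5H11OH = 1.679/2 = 0.8395
n/ν for O2 = 21.56/15 = 1.437
Smallest n/ν is C5H11OH → limiting reagent.
O2 consumed = (15/2) × 1.679 = 12.59 mol
O2 remaining = 21.56 − 12.59 = 8.970 mol
mass = 8.970 × 32.00 = 287.0 g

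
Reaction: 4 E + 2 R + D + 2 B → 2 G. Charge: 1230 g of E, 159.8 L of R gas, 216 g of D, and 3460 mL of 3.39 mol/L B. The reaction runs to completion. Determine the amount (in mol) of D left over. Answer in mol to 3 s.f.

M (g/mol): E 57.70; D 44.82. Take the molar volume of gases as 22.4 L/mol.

1.25 mol

n(E) = 1230 / 57.70 = 21.32 mol
n(R) = 159.8 / 22.4 = 7.134 mol
n(D) = 216.0 / 44.82 = 4.819 mol
n(B) = 3.39 × 3460/1000 = 11.73 mol
n/ν → E: 5.330, R: 3.567, D: 4.819, B: 5.865; R is limiting.
D consumed = (1/2) × 7.134 = 3.567 mol
D remaining = 4.819 − 3.567 = 1.252 mol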